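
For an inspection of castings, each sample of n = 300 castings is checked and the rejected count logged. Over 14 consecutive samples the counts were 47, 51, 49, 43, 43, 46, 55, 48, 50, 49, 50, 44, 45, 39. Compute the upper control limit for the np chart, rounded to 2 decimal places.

p̄ = Σdᵢ / (k·n) = 659 / (14 × 300) = 0.15690
UCL = np̄ + 3·√(np̄(1−p̄)) = 47.0714 + 3 × √(47.0714×0.84310) = 47.0714 + 3 × 6.2997 = 65.9704

65.97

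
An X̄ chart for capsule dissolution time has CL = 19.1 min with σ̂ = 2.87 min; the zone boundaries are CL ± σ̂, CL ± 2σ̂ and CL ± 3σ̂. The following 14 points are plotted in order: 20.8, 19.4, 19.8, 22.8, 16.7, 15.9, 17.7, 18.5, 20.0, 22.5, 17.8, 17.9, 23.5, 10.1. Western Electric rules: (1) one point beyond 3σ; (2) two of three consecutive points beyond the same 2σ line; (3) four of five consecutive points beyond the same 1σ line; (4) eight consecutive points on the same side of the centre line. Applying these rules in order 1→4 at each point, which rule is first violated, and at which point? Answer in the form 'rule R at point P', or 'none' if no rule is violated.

Zone of each point (C = within 1σ̂, B = 1σ̂–2σ̂, A = 2σ̂–3σ̂, * = beyond 3σ̂; sign = side of CL): 1:+C, 2:+C, 3:+C, 4:+B, 5:-C, 6:-B, 7:-C, 8:-C, 9:+C, 10:+B, 11:-C, 12:-C, 13:+B, 14:-*
Rule 1 (one point beyond the 3σ limits) is satisfied at point 14.

rule 1 at point 14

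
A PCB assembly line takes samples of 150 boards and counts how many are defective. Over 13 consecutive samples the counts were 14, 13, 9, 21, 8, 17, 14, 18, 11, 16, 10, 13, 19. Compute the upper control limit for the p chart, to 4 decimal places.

0.1653

p̄ = Σdᵢ / (k·n) = 183 / (13 × 150) = 0.09385
UCL = p̄ + 3·√(p̄(1−p̄)/n) = 0.09385 + 3 × √(0.09385×0.90615/150) = 0.09385 + 3 × 0.02381 = 0.16528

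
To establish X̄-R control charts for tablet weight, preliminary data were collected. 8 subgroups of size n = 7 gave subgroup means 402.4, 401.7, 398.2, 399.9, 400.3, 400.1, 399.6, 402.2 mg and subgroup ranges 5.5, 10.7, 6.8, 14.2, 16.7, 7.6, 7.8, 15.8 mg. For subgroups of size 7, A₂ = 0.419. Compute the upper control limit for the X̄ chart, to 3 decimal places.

X̄̄ = (402.4 + 401.7 + 398.2 + 399.9 + 400.3 + 400.1 + 399.6 + 402.2) / 8 = 3204.4000 / 8 = 400.5500
R̄ = (5.5 + 10.7 + 6.8 + 14.2 + 16.7 + 7.6 + 7.8 + 15.8) / 8 = 85.1000 / 8 = 10.6375
UCL = X̄̄ + A₂·R̄ = 400.5500 + 0.419 × 10.6375 = 405.0071

405.007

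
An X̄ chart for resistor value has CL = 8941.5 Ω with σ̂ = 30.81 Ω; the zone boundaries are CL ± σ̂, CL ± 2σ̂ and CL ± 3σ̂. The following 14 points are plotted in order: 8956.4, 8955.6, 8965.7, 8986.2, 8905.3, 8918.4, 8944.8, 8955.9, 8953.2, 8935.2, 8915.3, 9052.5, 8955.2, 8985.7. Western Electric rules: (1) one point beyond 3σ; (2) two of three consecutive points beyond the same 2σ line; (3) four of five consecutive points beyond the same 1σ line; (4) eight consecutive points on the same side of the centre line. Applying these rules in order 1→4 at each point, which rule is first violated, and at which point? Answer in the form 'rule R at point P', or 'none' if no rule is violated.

Zone of each point (C = within 1σ̂, B = 1σ̂–2σ̂, A = 2σ̂–3σ̂, * = beyond 3σ̂; sign = side of CL): 1:+C, 2:+C, 3:+C, 4:+B, 5:-B, 6:-C, 7:+C, 8:+C, 9:+C, 10:-C, 11:-C, 12:+*, 13:+C, 14:+B
Rule 1 (one point beyond the 3σ limits) is satisfied at point 12.

rule 1 at point 12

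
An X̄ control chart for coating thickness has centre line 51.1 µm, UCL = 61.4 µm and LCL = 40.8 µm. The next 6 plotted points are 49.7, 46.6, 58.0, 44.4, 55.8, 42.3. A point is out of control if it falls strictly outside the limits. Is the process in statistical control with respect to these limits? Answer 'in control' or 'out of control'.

All 6 points lie within [40.8, 61.4].

in control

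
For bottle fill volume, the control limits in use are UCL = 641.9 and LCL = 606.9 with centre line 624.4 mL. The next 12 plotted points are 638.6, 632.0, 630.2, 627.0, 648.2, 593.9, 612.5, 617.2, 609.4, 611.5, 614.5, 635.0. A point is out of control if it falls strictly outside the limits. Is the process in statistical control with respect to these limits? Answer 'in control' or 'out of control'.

out of control

Compare each point to [606.9, 641.9]: sample 5 = 648.2 > UCL; sample 6 = 593.9 < LCL.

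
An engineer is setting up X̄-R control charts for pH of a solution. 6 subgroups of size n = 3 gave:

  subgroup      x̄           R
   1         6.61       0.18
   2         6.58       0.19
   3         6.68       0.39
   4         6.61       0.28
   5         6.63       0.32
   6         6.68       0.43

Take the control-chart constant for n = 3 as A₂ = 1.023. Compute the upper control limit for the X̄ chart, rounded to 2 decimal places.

X̄̄ = (6.61 + 6.58 + 6.68 + 6.61 + 6.63 + 6.68) / 6 = 39.7900 / 6 = 6.6317
R̄ = (0.18 + 0.19 + 0.39 + 0.28 + 0.32 + 0.43) / 6 = 1.7900 / 6 = 0.2983
UCL = X̄̄ + A₂·R̄ = 6.6317 + 1.023 × 0.2983 = 6.9369

6.94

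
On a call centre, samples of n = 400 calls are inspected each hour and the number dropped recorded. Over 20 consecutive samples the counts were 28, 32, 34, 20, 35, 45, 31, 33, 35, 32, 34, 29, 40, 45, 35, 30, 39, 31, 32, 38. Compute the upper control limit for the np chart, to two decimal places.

p̄ = Σdᵢ / (k·n) = 678 / (20 × 400) = 0.08475
UCL = np̄ + 3·√(np̄(1−p̄)) = 33.9000 + 3 × √(33.9000×0.91525) = 33.9000 + 3 × 5.5702 = 50.6106

50.61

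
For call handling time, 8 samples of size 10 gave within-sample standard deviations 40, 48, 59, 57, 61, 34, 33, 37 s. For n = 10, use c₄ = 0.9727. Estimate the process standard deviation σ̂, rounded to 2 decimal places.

s̄ = (40 + 48 + 59 + 57 + 61 + 34 + 33 + 37) / 8 = 46.1250
σ̂ = s̄ / c₄ = 46.1250 / 0.9727 = 47.4196

47.42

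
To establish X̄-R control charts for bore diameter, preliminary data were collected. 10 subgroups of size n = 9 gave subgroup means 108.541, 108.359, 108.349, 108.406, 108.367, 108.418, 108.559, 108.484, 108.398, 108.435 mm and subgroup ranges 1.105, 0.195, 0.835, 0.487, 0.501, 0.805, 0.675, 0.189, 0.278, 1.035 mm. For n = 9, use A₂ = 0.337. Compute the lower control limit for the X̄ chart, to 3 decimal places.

108.226

X̄̄ = (108.541 + 108.359 + 108.349 + 108.406 + 108.367 + 108.418 + 108.559 + 108.484 + 108.398 + 108.435) / 10 = 1084.3160 / 10 = 108.4316
R̄ = (1.105 + 0.195 + 0.835 + 0.487 + 0.501 + 0.805 + 0.675 + 0.189 + 0.278 + 1.035) / 10 = 6.1050 / 10 = 0.6105
LCL = X̄̄ − A₂·R̄ = 108.4316 − 0.337 × 0.6105 = 108.2259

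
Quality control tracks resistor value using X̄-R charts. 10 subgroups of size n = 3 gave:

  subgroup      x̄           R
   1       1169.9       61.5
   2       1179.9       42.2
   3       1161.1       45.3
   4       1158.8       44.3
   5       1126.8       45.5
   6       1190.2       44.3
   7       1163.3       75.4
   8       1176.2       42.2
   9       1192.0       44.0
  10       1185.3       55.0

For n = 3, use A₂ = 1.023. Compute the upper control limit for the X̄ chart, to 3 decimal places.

X̄̄ = (1169.9 + 1179.9 + 1161.1 + 1158.8 + 1126.8 + 1190.2 + 1163.3 + 1176.2 + 1192.0 + 1185.3) / 10 = 11703.5000 / 10 = 1170.3500
R̄ = (61.5 + 42.2 + 45.3 + 44.3 + 45.5 + 44.3 + 75.4 + 42.2 + 44.0 + 55.0) / 10 = 499.7000 / 10 = 49.9700
UCL = X̄̄ + A₂·R̄ = 1170.3500 + 1.023 × 49.9700 = 1221.4693

1221.469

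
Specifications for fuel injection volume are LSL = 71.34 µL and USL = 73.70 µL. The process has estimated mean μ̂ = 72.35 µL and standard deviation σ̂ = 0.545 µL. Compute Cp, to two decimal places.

0.72

Cp = (USL − LSL) / (6σ̂) = (73.70 − 71.34) / (6 × 0.545) = 2.3600 / 3.2700 = 0.7217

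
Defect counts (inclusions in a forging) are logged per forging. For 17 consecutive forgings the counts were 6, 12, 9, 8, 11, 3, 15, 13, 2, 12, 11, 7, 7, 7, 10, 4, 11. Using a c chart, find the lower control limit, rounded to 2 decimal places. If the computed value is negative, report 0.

c̄ = (6 + 12 + 9 + 8 + 11 + 3 + 15 + 13 + 2 + 12 + 11 + 7 + 7 + 7 + 10 + 4 + 11) / 17 = 148 / 17 = 8.7059
LCL = c̄ − 3√c̄ = 8.7059 − 3 × 2.9506 = -0.1458 → 0 (cannot be negative)

0.00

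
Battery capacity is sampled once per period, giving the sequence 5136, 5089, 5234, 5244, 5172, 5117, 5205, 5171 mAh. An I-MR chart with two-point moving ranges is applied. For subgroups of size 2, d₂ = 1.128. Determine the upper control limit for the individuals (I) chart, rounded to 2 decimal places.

5342.35

X̄ = (5136 + 5089 + 5234 + 5244 + 5172 + 5117 + 5205 + 5171) / 8 = 5171.0000
Moving ranges: 47, 145, 10, 72, 55, 88, 34; M̄R̄ = 451.0000 / 7 = 64.4286
UCL = X̄ + 3·M̄R̄/d₂ = 5171.0000 + 3 × 64.4286 / 1.128 = 5342.3526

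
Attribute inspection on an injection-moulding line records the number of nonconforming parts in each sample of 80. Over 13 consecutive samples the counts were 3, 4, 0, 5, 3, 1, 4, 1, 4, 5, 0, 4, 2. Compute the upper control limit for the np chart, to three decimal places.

7.674

p̄ = Σdᵢ / (k·n) = 36 / (13 × 80) = 0.03462
UCL = np̄ + 3·√(np̄(1−p̄)) = 2.7692 + 3 × √(2.7692×0.96538) = 2.7692 + 3 × 1.6350 = 7.6744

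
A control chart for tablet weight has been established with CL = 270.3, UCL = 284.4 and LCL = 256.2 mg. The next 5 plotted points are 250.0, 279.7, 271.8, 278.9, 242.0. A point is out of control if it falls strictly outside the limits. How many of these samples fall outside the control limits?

2

Compare each point to [256.2, 284.4]: sample 1 = 250.0 < LCL; sample 5 = 242.0 < LCL.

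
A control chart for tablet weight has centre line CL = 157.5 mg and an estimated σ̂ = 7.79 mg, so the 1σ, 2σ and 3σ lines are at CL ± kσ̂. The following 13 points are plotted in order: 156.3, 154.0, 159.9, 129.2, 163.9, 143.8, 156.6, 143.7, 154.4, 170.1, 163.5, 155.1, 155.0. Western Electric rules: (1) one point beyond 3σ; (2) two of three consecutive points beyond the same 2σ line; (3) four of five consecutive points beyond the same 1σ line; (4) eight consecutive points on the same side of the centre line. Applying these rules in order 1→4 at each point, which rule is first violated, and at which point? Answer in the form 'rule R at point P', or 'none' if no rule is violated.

Zone of each point (C = within 1σ̂, B = 1σ̂–2σ̂, A = 2σ̂–3σ̂, * = beyond 3σ̂; sign = side of CL): 1:-C, 2:-C, 3:+C, 4:-*, 5:+C, 6:-B, 7:-C, 8:-B, 9:-C, 10:+B, 11:+C, 12:-C, 13:-C
Rule 1 (one point beyond the 3σ limits) is satisfied at point 4.

rule 1 at point 4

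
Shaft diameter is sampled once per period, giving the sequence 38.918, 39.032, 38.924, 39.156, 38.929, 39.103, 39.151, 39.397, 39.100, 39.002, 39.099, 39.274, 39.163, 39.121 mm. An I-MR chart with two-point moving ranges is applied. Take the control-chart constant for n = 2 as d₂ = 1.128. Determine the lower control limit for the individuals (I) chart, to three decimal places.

X̄ = (38.918 + 39.032 + 38.924 + 39.156 + 38.929 + 39.103 + 39.151 + 39.397 + 39.100 + 39.002 + 39.099 + 39.274 + 39.163 + 39.121) / 14 = 39.0978
Moving ranges: 0.114, 0.108, 0.232, 0.227, 0.174, 0.048, 0.246, 0.297, 0.098, 0.097, 0.175, 0.111, 0.042; M̄R̄ = 1.9690 / 13 = 0.1515
LCL = X̄ − 3·M̄R̄/d₂ = 39.0978 − 3 × 0.1515 / 1.128 = 38.6950

38.695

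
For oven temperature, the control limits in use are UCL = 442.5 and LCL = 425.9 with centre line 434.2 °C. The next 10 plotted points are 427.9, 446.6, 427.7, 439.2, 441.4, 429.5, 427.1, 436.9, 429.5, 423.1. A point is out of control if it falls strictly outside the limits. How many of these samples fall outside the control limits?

Compare each point to [425.9, 442.5]: sample 2 = 446.6 > UCL; sample 10 = 423.1 < LCL.

2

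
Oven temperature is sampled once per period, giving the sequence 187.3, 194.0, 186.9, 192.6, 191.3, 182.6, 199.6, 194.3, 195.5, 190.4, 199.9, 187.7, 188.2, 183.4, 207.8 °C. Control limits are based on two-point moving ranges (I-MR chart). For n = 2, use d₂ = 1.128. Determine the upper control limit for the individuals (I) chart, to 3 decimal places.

X̄ = (187.3 + 194.0 + 186.9 + 192.6 + 191.3 + 182.6 + 199.6 + 194.3 + 195.5 + 190.4 + 199.9 + 187.7 + 188.2 + 183.4 + 207.8) / 15 = 192.1000
Moving ranges: 6.7, 7.1, 5.7, 1.3, 8.7, 17.0, 5.3, 1.2, 5.1, 9.5, 12.2, 0.5, 4.8, 24.4; M̄R̄ = 109.5000 / 14 = 7.8214
UCL = X̄ + 3·M̄R̄/d₂ = 192.1000 + 3 × 7.8214 / 1.128 = 212.9017

212.902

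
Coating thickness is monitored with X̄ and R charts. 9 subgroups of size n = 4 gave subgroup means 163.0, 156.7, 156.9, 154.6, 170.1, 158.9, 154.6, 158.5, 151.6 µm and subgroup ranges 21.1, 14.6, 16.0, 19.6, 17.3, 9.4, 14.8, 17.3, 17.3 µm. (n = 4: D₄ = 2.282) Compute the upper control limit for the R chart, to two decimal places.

R̄ = (21.1 + 14.6 + 16.0 + 19.6 + 17.3 + 9.4 + 14.8 + 17.3 + 17.3) / 9 = 147.4000 / 9 = 16.3778
UCL_R = D₄·R̄ = 2.282 × 16.3778 = 37.3741

37.37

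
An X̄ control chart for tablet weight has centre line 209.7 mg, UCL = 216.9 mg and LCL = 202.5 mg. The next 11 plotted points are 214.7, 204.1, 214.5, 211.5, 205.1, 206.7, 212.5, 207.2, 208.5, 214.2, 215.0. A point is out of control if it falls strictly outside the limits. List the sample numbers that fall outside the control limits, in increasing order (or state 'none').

All 11 points lie within [202.5, 216.9].

none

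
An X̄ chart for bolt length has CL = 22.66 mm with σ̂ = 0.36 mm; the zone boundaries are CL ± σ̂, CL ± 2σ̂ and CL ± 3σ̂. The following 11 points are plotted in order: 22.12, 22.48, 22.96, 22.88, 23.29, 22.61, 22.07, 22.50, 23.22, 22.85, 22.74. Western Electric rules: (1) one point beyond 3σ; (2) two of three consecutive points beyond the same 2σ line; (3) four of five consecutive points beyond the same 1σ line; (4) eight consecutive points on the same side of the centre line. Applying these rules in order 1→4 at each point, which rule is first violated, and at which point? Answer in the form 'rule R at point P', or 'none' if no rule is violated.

Zone of each point (C = within 1σ̂, B = 1σ̂–2σ̂, A = 2σ̂–3σ̂, * = beyond 3σ̂; sign = side of CL): 1:-B, 2:-C, 3:+C, 4:+C, 5:+B, 6:-C, 7:-B, 8:-C, 9:+B, 10:+C, 11:+C
No rule fires across all 11 points.

none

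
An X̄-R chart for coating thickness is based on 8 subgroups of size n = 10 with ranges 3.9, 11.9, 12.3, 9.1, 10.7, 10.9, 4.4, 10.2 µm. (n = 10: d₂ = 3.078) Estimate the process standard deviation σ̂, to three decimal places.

R̄ = (3.9 + 11.9 + 12.3 + 9.1 + 10.7 + 10.9 + 4.4 + 10.2) / 8 = 9.1750
σ̂ = R̄ / d₂ = 9.1750 / 3.078 = 2.9808

2.981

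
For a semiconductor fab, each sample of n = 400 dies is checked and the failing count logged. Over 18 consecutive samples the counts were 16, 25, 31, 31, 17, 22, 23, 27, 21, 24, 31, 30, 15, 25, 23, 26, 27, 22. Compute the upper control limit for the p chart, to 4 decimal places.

0.0963

p̄ = Σdᵢ / (k·n) = 436 / (18 × 400) = 0.06056
UCL = p̄ + 3·√(p̄(1−p̄)/n) = 0.06056 + 3 × √(0.06056×0.93944/400) = 0.06056 + 3 × 0.01193 = 0.09633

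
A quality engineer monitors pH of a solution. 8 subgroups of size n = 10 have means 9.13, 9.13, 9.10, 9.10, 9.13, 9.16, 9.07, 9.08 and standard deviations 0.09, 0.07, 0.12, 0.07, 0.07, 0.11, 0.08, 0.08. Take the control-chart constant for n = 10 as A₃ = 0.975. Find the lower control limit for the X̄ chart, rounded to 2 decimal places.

9.03

X̄̄ = (9.13 + 9.13 + 9.10 + 9.10 + 9.13 + 9.16 + 9.07 + 9.08) / 8 = 9.1125
s̄ = (0.09 + 0.07 + 0.12 + 0.07 + 0.07 + 0.11 + 0.08 + 0.08) / 8 = 0.0863
LCL = X̄̄ − A₃·s̄ = 9.1125 − 0.975 × 0.0863 = 9.0284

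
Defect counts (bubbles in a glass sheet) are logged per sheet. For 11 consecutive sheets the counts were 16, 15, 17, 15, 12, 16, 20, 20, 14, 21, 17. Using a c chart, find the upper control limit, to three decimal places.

c̄ = (16 + 15 + 17 + 15 + 12 + 16 + 20 + 20 + 14 + 21 + 17) / 11 = 183 / 11 = 16.6364
UCL = c̄ + 3√c̄ = 16.6364 + 3 × √16.6364 = 16.6364 + 3 × 4.0788 = 28.8727

28.873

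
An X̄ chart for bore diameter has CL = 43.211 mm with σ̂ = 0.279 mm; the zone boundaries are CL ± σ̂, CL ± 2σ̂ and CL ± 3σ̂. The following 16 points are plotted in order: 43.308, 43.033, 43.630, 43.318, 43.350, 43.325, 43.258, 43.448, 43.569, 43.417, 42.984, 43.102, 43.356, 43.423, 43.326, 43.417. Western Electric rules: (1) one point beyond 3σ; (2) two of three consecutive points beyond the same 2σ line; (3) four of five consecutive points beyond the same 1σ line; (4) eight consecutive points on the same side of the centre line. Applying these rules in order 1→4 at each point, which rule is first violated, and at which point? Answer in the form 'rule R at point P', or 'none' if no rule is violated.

rule 4 at point 10

Zone of each point (C = within 1σ̂, B = 1σ̂–2σ̂, A = 2σ̂–3σ̂, * = beyond 3σ̂; sign = side of CL): 1:+C, 2:-C, 3:+B, 4:+C, 5:+C, 6:+C, 7:+C, 8:+C, 9:+B, 10:+C, 11:-C, 12:-C, 13:+C, 14:+C, 15:+C, 16:+C
Rule 4 (eight consecutive points on the same side of the centre line) is satisfied at point 10.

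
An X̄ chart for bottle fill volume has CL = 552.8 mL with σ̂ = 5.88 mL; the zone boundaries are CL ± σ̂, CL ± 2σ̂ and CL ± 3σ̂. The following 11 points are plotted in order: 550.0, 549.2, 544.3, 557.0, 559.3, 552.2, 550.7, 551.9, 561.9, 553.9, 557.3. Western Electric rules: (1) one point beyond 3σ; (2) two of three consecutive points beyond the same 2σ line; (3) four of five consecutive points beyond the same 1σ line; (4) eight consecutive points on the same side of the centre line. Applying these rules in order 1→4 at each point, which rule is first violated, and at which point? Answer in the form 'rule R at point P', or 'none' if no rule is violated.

none

Zone of each point (C = within 1σ̂, B = 1σ̂–2σ̂, A = 2σ̂–3σ̂, * = beyond 3σ̂; sign = side of CL): 1:-C, 2:-C, 3:-B, 4:+C, 5:+B, 6:-C, 7:-C, 8:-C, 9:+B, 10:+C, 11:+C
No rule fires across all 11 points.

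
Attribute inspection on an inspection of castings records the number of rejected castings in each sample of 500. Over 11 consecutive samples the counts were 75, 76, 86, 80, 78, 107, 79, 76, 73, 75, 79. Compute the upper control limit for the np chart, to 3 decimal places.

p̄ = Σdᵢ / (k·n) = 884 / (11 × 500) = 0.16073
UCL = np̄ + 3·√(np̄(1−p̄)) = 80.3636 + 3 × √(80.3636×0.83927) = 80.3636 + 3 × 8.2126 = 105.0015

105.001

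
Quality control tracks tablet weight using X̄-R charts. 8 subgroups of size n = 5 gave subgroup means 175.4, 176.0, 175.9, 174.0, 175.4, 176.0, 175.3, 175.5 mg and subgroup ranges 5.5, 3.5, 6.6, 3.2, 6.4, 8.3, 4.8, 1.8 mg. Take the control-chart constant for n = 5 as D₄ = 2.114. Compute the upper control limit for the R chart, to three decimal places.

R̄ = (5.5 + 3.5 + 6.6 + 3.2 + 6.4 + 8.3 + 4.8 + 1.8) / 8 = 40.1000 / 8 = 5.0125
UCL_R = D₄·R̄ = 2.114 × 5.0125 = 10.5964

10.596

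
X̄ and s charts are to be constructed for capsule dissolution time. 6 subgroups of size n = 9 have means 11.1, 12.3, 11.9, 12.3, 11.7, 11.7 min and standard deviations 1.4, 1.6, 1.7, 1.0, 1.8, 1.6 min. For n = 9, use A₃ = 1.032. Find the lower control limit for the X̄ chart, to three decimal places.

10.268

X̄̄ = (11.1 + 12.3 + 11.9 + 12.3 + 11.7 + 11.7) / 6 = 11.8333
s̄ = (1.4 + 1.6 + 1.7 + 1.0 + 1.8 + 1.6) / 6 = 1.5167
LCL = X̄̄ − A₃·s̄ = 11.8333 − 1.032 × 1.5167 = 10.2681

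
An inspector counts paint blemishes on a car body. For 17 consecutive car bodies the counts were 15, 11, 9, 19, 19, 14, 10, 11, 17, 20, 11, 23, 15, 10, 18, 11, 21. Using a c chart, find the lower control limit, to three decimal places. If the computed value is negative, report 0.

3.345

c̄ = (15 + 11 + 9 + 19 + 19 + 14 + 10 + 11 + 17 + 20 + 11 + 23 + 15 + 10 + 18 + 11 + 21) / 17 = 254 / 17 = 14.9412
LCL = c̄ − 3√c̄ = 14.9412 − 3 × 3.8654 = 3.3450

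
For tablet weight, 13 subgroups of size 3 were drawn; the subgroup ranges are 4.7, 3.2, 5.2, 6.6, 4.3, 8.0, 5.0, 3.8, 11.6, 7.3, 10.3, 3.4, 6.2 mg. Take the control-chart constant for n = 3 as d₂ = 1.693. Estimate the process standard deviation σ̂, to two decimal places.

R̄ = (4.7 + 3.2 + 5.2 + 6.6 + 4.3 + 8.0 + 5.0 + 3.8 + 11.6 + 7.3 + 10.3 + 3.4 + 6.2) / 13 = 6.1231
σ̂ = R̄ / d₂ = 6.1231 / 1.693 = 3.6167

3.62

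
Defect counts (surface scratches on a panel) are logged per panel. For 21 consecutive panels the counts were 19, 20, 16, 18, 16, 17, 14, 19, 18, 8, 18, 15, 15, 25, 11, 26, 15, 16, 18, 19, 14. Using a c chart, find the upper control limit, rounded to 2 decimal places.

29.37

c̄ = (19 + 20 + 16 + 18 + 16 + 17 + 14 + 19 + 18 + 8 + 18 + 15 + 15 + 25 + 11 + 26 + 15 + 16 + 18 + 19 + 14) / 21 = 357 / 21 = 17.0000
UCL = c̄ + 3√c̄ = 17.0000 + 3 × √17.0000 = 17.0000 + 3 × 4.1231 = 29.3693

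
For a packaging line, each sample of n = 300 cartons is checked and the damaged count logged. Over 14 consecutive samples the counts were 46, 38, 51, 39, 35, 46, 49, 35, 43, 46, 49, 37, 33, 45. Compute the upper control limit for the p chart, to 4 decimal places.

p̄ = Σdᵢ / (k·n) = 592 / (14 × 300) = 0.14095
UCL = p̄ + 3·√(p̄(1−p̄)/n) = 0.14095 + 3 × √(0.14095×0.85905/300) = 0.14095 + 3 × 0.02009 = 0.20122

0.2012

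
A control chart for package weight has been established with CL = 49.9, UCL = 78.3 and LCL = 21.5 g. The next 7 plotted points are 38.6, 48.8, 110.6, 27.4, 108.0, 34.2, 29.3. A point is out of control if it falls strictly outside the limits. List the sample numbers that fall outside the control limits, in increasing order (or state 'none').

3, 5

Compare each point to [21.5, 78.3]: sample 3 = 110.6 > UCL; sample 5 = 108.0 > UCL.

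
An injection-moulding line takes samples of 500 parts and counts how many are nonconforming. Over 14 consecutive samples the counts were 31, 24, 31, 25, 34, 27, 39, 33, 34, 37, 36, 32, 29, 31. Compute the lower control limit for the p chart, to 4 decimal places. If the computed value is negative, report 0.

p̄ = Σdᵢ / (k·n) = 443 / (14 × 500) = 0.06329
LCL = p̄ − 3·√(p̄(1−p̄)/n) = 0.06329 − 3 × 0.01089 = 0.03062

0.0306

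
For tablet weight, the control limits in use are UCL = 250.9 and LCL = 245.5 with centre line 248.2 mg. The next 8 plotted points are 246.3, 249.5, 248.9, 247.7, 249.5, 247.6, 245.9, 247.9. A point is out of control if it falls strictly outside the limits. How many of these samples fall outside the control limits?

0

All 8 points lie within [245.5, 250.9].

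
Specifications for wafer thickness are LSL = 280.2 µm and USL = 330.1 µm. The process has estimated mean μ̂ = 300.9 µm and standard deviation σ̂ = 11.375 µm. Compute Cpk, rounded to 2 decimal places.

Cpu = (USL − μ̂) / (3σ̂) = (330.1 − 300.9) / (3 × 11.375) = 0.8557; Cpl = (μ̂ − LSL) / (3σ̂) = (300.9 − 280.2) / (3 × 11.375) = 0.6066; Cpk = min(Cpu, Cpl) = 0.6066

0.61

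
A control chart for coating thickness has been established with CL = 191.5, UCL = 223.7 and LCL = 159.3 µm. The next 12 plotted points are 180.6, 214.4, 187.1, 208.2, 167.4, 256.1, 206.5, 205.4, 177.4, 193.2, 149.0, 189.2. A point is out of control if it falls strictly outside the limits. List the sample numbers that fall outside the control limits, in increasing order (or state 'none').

6, 11

Compare each point to [159.3, 223.7]: sample 6 = 256.1 > UCL; sample 11 = 149.0 < LCL.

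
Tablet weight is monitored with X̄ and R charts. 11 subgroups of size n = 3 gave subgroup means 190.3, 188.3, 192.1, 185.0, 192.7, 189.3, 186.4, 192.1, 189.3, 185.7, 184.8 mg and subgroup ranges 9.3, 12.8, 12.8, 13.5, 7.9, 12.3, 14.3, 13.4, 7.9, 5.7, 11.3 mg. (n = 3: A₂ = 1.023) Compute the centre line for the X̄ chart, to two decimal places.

X̄̄ = (190.3 + 188.3 + 192.1 + 185.0 + 192.7 + 189.3 + 186.4 + 192.1 + 189.3 + 185.7 + 184.8) / 11 = 2076.0000 / 11 = 188.7273
CL = X̄̄ = 188.7273

188.73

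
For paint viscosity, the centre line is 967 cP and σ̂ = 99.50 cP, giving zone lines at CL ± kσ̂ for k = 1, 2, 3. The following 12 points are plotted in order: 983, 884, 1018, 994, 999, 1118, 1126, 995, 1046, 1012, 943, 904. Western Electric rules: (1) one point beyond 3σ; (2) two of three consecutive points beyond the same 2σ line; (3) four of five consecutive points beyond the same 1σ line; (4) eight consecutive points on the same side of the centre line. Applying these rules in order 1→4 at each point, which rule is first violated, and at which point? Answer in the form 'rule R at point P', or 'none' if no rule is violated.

Zone of each point (C = within 1σ̂, B = 1σ̂–2σ̂, A = 2σ̂–3σ̂, * = beyond 3σ̂; sign = side of CL): 1:+C, 2:-C, 3:+C, 4:+C, 5:+C, 6:+B, 7:+B, 8:+C, 9:+C, 10:+C, 11:-C, 12:-C
Rule 4 (eight consecutive points on the same side of the centre line) is satisfied at point 10.

rule 4 at point 10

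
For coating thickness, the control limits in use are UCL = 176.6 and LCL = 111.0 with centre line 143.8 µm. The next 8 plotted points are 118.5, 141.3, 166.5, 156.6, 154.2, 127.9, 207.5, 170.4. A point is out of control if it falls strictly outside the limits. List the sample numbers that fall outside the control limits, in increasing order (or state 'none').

Compare each point to [111.0, 176.6]: sample 7 = 207.5 > UCL.

7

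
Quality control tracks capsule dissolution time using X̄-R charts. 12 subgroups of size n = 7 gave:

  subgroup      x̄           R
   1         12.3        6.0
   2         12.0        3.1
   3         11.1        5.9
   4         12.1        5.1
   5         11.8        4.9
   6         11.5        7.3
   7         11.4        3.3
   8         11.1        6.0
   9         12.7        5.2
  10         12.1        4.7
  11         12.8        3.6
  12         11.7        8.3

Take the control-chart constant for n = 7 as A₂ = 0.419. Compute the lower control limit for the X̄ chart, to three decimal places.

9.670

X̄̄ = (12.3 + 12.0 + 11.1 + 12.1 + 11.8 + 11.5 + 11.4 + 11.1 + 12.7 + 12.1 + 12.8 + 11.7) / 12 = 142.6000 / 12 = 11.8833
R̄ = (6.0 + 3.1 + 5.9 + 5.1 + 4.9 + 7.3 + 3.3 + 6.0 + 5.2 + 4.7 + 3.6 + 8.3) / 12 = 63.4000 / 12 = 5.2833
LCL = X̄̄ − A₂·R̄ = 11.8833 − 0.419 × 5.2833 = 9.6696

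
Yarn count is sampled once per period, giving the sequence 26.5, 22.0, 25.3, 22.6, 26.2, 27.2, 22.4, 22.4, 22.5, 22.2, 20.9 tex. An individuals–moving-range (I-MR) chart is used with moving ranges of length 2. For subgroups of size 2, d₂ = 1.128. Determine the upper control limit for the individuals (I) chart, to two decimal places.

X̄ = (26.5 + 22.0 + 25.3 + 22.6 + 26.2 + 27.2 + 22.4 + 22.4 + 22.5 + 22.2 + 20.9) / 11 = 23.6545
Moving ranges: 4.5, 3.3, 2.7, 3.6, 1.0, 4.8, 0.0, 0.1, 0.3, 1.3; M̄R̄ = 21.6000 / 10 = 2.1600
UCL = X̄ + 3·M̄R̄/d₂ = 23.6545 + 3 × 2.1600 / 1.128 = 29.3992

29.40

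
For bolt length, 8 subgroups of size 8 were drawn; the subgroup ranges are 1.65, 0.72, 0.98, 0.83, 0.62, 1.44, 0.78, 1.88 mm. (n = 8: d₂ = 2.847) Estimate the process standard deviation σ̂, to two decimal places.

0.39

R̄ = (1.65 + 0.72 + 0.98 + 0.83 + 0.62 + 1.44 + 0.78 + 1.88) / 8 = 1.1125
σ̂ = R̄ / d₂ = 1.1125 / 2.847 = 0.3908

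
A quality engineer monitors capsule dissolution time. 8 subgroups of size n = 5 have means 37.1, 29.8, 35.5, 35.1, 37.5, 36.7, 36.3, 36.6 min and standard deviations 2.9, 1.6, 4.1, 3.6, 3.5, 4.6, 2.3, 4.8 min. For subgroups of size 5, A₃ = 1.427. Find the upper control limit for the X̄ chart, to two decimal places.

X̄̄ = (37.1 + 29.8 + 35.5 + 35.1 + 37.5 + 36.7 + 36.3 + 36.6) / 8 = 35.5750
s̄ = (2.9 + 1.6 + 4.1 + 3.6 + 3.5 + 4.6 + 2.3 + 4.8) / 8 = 3.4250
UCL = X̄̄ + A₃·s̄ = 35.5750 + 1.427 × 3.4250 = 40.4625

40.46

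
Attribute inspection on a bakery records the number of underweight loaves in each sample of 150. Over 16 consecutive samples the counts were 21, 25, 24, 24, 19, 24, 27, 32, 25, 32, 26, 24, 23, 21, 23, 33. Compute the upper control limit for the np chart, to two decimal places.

38.92

p̄ = Σdᵢ / (k·n) = 403 / (16 × 150) = 0.16792
UCL = np̄ + 3·√(np̄(1−p̄)) = 25.1875 + 3 × √(25.1875×0.83208) = 25.1875 + 3 × 4.5780 = 38.9215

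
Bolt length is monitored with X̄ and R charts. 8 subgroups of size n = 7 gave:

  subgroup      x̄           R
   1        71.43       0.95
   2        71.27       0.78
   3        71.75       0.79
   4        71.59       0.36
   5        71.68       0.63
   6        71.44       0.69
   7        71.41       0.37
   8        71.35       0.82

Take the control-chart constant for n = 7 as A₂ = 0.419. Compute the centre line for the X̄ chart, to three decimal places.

71.490

X̄̄ = (71.43 + 71.27 + 71.75 + 71.59 + 71.68 + 71.44 + 71.41 + 71.35) / 8 = 571.9200 / 8 = 71.4900
CL = X̄̄ = 71.4900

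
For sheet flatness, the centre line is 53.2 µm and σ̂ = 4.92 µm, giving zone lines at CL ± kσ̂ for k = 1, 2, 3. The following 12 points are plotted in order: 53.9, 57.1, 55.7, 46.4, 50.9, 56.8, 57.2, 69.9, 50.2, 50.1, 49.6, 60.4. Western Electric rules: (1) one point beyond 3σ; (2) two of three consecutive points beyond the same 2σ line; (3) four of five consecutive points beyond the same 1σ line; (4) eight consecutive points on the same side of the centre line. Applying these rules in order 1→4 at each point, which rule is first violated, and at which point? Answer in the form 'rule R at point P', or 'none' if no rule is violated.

Zone of each point (C = within 1σ̂, B = 1σ̂–2σ̂, A = 2σ̂–3σ̂, * = beyond 3σ̂; sign = side of CL): 1:+C, 2:+C, 3:+C, 4:-B, 5:-C, 6:+C, 7:+C, 8:+*, 9:-C, 10:-C, 11:-C, 12:+B
Rule 1 (one point beyond the 3σ limits) is satisfied at point 8.

rule 1 at point 8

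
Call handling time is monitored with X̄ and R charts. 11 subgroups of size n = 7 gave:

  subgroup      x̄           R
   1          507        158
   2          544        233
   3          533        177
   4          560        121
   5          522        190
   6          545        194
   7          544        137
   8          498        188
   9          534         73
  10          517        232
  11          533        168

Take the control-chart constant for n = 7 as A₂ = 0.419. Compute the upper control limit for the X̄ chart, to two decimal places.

X̄̄ = (507 + 544 + 533 + 560 + 522 + 545 + 544 + 498 + 534 + 517 + 533) / 11 = 5837.0000 / 11 = 530.6364
R̄ = (158 + 233 + 177 + 121 + 190 + 194 + 137 + 188 + 73 + 232 + 168) / 11 = 1871.0000 / 11 = 170.0909
UCL = X̄̄ + A₂·R̄ = 530.6364 + 0.419 × 170.0909 = 601.9045

601.90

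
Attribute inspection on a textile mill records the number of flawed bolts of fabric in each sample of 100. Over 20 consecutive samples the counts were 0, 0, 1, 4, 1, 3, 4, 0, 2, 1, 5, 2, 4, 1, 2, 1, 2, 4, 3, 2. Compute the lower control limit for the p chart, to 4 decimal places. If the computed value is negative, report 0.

p̄ = Σdᵢ / (k·n) = 42 / (20 × 100) = 0.02100
LCL = p̄ − 3·√(p̄(1−p̄)/n) = 0.02100 − 3 × 0.01434 = -0.02202 → 0 (negative, so LCL = 0)

0.0000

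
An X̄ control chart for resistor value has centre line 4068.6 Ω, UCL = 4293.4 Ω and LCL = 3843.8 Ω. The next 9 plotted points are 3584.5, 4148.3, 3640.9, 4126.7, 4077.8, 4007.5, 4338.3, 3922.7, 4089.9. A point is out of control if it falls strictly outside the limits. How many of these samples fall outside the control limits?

3

Compare each point to [3843.8, 4293.4]: sample 1 = 3584.5 < LCL; sample 3 = 3640.9 < LCL; sample 7 = 4338.3 > UCL.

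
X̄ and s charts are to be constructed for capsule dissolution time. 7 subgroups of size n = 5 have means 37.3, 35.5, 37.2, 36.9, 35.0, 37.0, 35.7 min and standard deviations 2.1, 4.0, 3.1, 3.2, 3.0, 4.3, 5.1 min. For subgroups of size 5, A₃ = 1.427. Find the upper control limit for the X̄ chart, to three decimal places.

41.427

X̄̄ = (37.3 + 35.5 + 37.2 + 36.9 + 35.0 + 37.0 + 35.7) / 7 = 36.3714
s̄ = (2.1 + 4.0 + 3.1 + 3.2 + 3.0 + 4.3 + 5.1) / 7 = 3.5429
UCL = X̄̄ + A₃·s̄ = 36.3714 + 1.427 × 3.5429 = 41.4271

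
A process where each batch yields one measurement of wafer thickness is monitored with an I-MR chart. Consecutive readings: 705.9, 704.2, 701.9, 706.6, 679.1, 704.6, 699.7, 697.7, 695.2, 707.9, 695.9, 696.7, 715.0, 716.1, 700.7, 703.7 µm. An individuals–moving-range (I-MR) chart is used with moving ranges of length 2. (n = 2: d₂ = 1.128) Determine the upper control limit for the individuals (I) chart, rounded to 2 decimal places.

X̄ = (705.9 + 704.2 + 701.9 + 706.6 + 679.1 + 704.6 + 699.7 + 697.7 + 695.2 + 707.9 + 695.9 + 696.7 + 715.0 + 716.1 + 700.7 + 703.7) / 16 = 701.9312
Moving ranges: 1.7, 2.3, 4.7, 27.5, 25.5, 4.9, 2.0, 2.5, 12.7, 12.0, 0.8, 18.3, 1.1, 15.4, 3.0; M̄R̄ = 134.4000 / 15 = 8.9600
UCL = X̄ + 3·M̄R̄/d₂ = 701.9312 + 3 × 8.9600 / 1.128 = 725.7610

725.76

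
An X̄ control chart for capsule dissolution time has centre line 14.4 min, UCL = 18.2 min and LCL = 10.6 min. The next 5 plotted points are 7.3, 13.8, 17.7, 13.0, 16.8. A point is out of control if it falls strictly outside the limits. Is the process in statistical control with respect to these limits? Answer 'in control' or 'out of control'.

Compare each point to [10.6, 18.2]: sample 1 = 7.3 < LCL.

out of control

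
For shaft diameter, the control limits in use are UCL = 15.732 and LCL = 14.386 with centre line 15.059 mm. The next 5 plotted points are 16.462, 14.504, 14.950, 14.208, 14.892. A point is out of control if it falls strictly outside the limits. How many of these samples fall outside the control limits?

Compare each point to [14.386, 15.732]: sample 1 = 16.462 > UCL; sample 4 = 14.208 < LCL.

2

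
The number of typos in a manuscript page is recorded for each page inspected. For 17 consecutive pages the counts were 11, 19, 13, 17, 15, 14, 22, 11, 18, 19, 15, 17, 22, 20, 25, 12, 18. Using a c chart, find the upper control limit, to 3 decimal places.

29.289

c̄ = (11 + 19 + 13 + 17 + 15 + 14 + 22 + 11 + 18 + 19 + 15 + 17 + 22 + 20 + 25 + 12 + 18) / 17 = 288 / 17 = 16.9412
UCL = c̄ + 3√c̄ = 16.9412 + 3 × √16.9412 = 16.9412 + 3 × 4.1160 = 29.2891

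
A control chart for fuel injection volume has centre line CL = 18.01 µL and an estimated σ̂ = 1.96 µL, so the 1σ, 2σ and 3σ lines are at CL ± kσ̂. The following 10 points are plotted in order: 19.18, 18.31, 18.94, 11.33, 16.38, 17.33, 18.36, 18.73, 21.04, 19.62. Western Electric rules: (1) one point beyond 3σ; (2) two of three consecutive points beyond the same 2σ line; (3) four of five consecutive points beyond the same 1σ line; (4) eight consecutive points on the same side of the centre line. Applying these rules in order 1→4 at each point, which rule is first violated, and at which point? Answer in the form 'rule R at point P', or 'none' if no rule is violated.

Zone of each point (C = within 1σ̂, B = 1σ̂–2σ̂, A = 2σ̂–3σ̂, * = beyond 3σ̂; sign = side of CL): 1:+C, 2:+C, 3:+C, 4:-*, 5:-C, 6:-C, 7:+C, 8:+C, 9:+B, 10:+C
Rule 1 (one point beyond the 3σ limits) is satisfied at point 4.

rule 1 at point 4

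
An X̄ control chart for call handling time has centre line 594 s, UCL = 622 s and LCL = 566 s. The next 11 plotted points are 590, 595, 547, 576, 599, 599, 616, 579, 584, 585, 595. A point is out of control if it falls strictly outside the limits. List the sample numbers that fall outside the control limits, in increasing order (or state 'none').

3

Compare each point to [566, 622]: sample 3 = 547 < LCL.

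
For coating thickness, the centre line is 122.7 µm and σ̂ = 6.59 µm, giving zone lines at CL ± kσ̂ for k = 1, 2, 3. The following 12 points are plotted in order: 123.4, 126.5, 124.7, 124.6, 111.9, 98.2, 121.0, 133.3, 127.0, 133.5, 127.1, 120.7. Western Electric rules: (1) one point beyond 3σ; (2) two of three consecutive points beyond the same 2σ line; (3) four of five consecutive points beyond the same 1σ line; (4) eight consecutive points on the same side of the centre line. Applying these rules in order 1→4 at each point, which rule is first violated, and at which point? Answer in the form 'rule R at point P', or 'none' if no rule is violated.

Zone of each point (C = within 1σ̂, B = 1σ̂–2σ̂, A = 2σ̂–3σ̂, * = beyond 3σ̂; sign = side of CL): 1:+C, 2:+C, 3:+C, 4:+C, 5:-B, 6:-*, 7:-C, 8:+B, 9:+C, 10:+B, 11:+C, 12:-C
Rule 1 (one point beyond the 3σ limits) is satisfied at point 6.

rule 1 at point 6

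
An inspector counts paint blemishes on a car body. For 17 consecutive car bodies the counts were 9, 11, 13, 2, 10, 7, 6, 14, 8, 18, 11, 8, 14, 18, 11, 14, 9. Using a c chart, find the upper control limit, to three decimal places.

20.608

c̄ = (9 + 11 + 13 + 2 + 10 + 7 + 6 + 14 + 8 + 18 + 11 + 8 + 14 + 18 + 11 + 14 + 9) / 17 = 183 / 17 = 10.7647
UCL = c̄ + 3√c̄ = 10.7647 + 3 × √10.7647 = 10.7647 + 3 × 3.2810 = 20.6076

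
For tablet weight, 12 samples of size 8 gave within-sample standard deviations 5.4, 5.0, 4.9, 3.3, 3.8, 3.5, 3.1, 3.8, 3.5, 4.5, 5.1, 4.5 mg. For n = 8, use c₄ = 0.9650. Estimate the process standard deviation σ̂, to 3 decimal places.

s̄ = (5.4 + 5.0 + 4.9 + 3.3 + 3.8 + 3.5 + 3.1 + 3.8 + 3.5 + 4.5 + 5.1 + 4.5) / 12 = 4.2000
σ̂ = s̄ / c₄ = 4.2000 / 0.9650 = 4.3523

4.352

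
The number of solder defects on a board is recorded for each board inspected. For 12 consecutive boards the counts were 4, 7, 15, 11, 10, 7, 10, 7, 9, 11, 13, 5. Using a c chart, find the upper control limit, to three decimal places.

18.125

c̄ = (4 + 7 + 15 + 11 + 10 + 7 + 10 + 7 + 9 + 11 + 13 + 5) / 12 = 109 / 12 = 9.0833
UCL = c̄ + 3√c̄ = 9.0833 + 3 × √9.0833 = 9.0833 + 3 × 3.0139 = 18.1249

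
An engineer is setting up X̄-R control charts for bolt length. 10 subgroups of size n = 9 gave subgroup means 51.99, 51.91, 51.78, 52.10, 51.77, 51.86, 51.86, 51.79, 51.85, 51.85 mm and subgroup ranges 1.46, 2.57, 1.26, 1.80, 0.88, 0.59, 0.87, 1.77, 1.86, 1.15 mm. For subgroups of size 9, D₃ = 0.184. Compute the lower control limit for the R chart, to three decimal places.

R̄ = (1.46 + 2.57 + 1.26 + 1.80 + 0.88 + 0.59 + 0.87 + 1.77 + 1.86 + 1.15) / 10 = 14.2100 / 10 = 1.4210
LCL_R = D₃·R̄ = 0.184 × 1.4210 = 0.2615

0.261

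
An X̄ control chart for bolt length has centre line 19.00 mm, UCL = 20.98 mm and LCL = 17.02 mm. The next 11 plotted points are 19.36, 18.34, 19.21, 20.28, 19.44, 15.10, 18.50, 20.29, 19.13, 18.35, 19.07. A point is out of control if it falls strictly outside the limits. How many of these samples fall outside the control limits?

1

Compare each point to [17.02, 20.98]: sample 6 = 15.10 < LCL.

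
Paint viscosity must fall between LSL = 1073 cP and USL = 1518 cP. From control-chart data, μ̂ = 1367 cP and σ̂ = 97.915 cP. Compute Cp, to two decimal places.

0.76

Cp = (USL − LSL) / (6σ̂) = (1518 − 1073) / (6 × 97.915) = 445.0000 / 587.4900 = 0.7575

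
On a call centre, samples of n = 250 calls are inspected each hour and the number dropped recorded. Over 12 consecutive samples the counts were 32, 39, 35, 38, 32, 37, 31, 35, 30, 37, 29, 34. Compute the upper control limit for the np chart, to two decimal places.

50.36

p̄ = Σdᵢ / (k·n) = 409 / (12 × 250) = 0.13633
UCL = np̄ + 3·√(np̄(1−p̄)) = 34.0833 + 3 × √(34.0833×0.86367) = 34.0833 + 3 × 5.4256 = 50.3600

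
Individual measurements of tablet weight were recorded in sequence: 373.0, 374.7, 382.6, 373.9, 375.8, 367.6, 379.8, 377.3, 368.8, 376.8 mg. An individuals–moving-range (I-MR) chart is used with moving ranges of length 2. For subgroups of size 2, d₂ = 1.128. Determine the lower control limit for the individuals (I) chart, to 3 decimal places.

X̄ = (373.0 + 374.7 + 382.6 + 373.9 + 375.8 + 367.6 + 379.8 + 377.3 + 368.8 + 376.8) / 10 = 375.0300
Moving ranges: 1.7, 7.9, 8.7, 1.9, 8.2, 12.2, 2.5, 8.5, 8.0; M̄R̄ = 59.6000 / 9 = 6.6222
LCL = X̄ − 3·M̄R̄/d₂ = 375.0300 − 3 × 6.6222 / 1.128 = 357.4177

357.418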